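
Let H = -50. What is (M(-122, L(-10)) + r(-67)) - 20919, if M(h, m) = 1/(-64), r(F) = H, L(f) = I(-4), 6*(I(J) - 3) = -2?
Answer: -1342017/64 ≈ -20969.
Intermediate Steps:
I(J) = 8/3 (I(J) = 3 + (⅙)*(-2) = 3 - ⅓ = 8/3)
L(f) = 8/3
r(F) = -50
M(h, m) = -1/64
(M(-122, L(-10)) + r(-67)) - 20919 = (-1/64 - 50) - 20919 = -3201/64 - 20919 = -1342017/64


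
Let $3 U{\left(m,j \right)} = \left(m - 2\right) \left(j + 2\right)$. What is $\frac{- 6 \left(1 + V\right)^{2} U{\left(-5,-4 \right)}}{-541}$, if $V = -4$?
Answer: $\frac{252}{541} \approx 0.4658$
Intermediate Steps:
$U{\left(m,j \right)} = \frac{\left(-2 + m\right) \left(2 + j\right)}{3}$ ($U{\left(m,j \right)} = \frac{\left(m - 2\right) \left(j + 2\right)}{3} = \frac{\left(-2 + m\right) \left(2 + j\right)}{3}$)
$\frac{- 6 \left(1 + V\right)^{2} U{\left(-5,-4 \right)}}{-541} = \frac{- 6 \left(1 - 4\right)^{2} \left(- \frac{4}{3} - - \frac{8}{3} + \frac{2}{3} \left(-5\right) + \frac{1}{3} \left(-4\right) \left(-5\right)\right)}{-541} = - 6 \left(-3\right)^{2} \left(- \frac{4}{3} + \frac{8}{3} - \frac{10}{3} + \frac{20}{3}\right) \left(- \frac{1}{541}\right) = \left(-6\right) 9 \cdot \frac{14}{3} \left(- \frac{1}{541}\right) = \left(-54\right) \frac{14}{3} \left(- \frac{1}{541}\right) = \left(-252\right) \left(- \frac{1}{541}\right) = \frac{252}{541}$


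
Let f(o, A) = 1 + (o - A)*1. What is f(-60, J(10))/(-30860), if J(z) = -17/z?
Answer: 573/308600 ≈ 0.0018568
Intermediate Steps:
f(o, A) = 1 + o - A (f(o, A) = 1 + (o - A) = 1 + o - A)
f(-60, J(10))/(-30860) = (1 - 60 - (-17)/10)/(-30860) = (1 - 60 - (-17)/10)*(-1/30860) = (1 - 60 - 1*(-17/10))*(-1/30860) = (1 - 60 + 17/10)*(-1/30860) = -573/10*(-1/30860) = 573/308600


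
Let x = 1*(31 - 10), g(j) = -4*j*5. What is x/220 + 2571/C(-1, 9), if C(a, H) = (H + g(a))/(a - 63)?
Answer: -36199071/6380 ≈ -5673.8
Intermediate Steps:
g(j) = -20*j
C(a, H) = (H - 20*a)/(-63 + a) (C(a, H) = (H - 20*a)/(a - 63) = (H - 20*a)/(-63 + a))
x = 21 (x = 1*21 = 21)
x/220 + 2571/C(-1, 9) = 21/220 + 2571/(((9 - 20*(-1))/(-63 - 1))) = 21*(1/220) + 2571/(((9 + 20)/(-64))) = 21/220 + 2571/((-1/64*29)) = 21/220 + 2571/(-29/64) = 21/220 + 2571*(-64/29) = 21/220 - 164544/29 = -36199071/6380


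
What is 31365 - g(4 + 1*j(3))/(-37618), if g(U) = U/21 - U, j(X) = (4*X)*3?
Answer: 12388829585/394989 ≈ 31365.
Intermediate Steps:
j(X) = 12*X
g(U) = -20*U/21 (g(U) = U*(1/21) - U = U/21 - U = -20*U/21)
31365 - g(4 + 1*j(3))/(-37618) = 31365 - (-20*(4 + 1*(12*3))/21)/(-37618) = 31365 - (-20*(4 + 1*36)/21)*(-1)/37618 = 31365 - (-20*(4 + 36)/21)*(-1)/37618 = 31365 - (-20/21*40)*(-1)/37618 = 31365 - (-800)*(-1)/(21*37618) = 31365 - 1*400/394989 = 31365 - 400/394989 = 12388829585/394989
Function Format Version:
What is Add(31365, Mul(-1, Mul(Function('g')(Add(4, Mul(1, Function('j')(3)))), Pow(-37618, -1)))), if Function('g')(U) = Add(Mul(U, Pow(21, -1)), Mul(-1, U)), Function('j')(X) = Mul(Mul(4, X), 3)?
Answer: Rational(12388829585, 394989) ≈ 31365.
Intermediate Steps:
Function('j')(X) = Mul(12, X)
Function('g')(U) = Mul(Rational(-20, 21), U) (Function('g')(U) = Add(Mul(U, Rational(1, 21)), Mul(-1, U)) = Add(Mul(Rational(1, 21), U), Mul(-1, U)) = Mul(Rational(-20, 21), U))
Add(31365, Mul(-1, Mul(Function('g')(Add(4, Mul(1, Function('j')(3)))), Pow(-37618, -1)))) = Add(31365, Mul(-1, Mul(Mul(Rational(-20, 21), Add(4, Mul(1, Mul(12, 3)))), Pow(-37618, -1)))) = Add(31365, Mul(-1, Mul(Mul(Rational(-20, 21), Add(4, Mul(1, 36))), Rational(-1, 37618)))) = Add(31365, Mul(-1, Mul(Mul(Rational(-20, 21), Add(4, 36)), Rational(-1, 37618)))) = Add(31365, Mul(-1, Mul(Mul(Rational(-20, 21), 40), Rational(-1, 37618)))) = Add(31365, Mul(-1, Mul(Rational(-800, 21), Rational(-1, 37618)))) = Add(31365, Mul(-1, Rational(400, 394989))) = Add(31365, Rational(-400, 394989)) = Rational(12388829585, 394989)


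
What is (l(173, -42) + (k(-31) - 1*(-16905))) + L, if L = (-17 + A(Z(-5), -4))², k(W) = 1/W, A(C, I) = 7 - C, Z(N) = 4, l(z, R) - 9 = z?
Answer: 535772/31 ≈ 17283.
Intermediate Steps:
l(z, R) = 9 + z
L = 196 (L = (-17 + (7 - 1*4))² = (-17 + (7 - 4))² = (-17 + 3)² = (-14)² = 196)
(l(173, -42) + (k(-31) - 1*(-16905))) + L = ((9 + 173) + (1/(-31) - 1*(-16905))) + 196 = (182 + (-1/31 + 16905)) + 196 = (182 + 524054/31) + 196 = 529696/31 + 196 = 535772/31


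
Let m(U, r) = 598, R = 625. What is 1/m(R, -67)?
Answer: 1/598 ≈ 0.0016722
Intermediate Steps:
1/m(R, -67) = 1/598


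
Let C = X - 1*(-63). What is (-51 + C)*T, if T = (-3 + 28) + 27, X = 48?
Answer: 3120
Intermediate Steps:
C = 111 (C = 48 - 1*(-63) = 48 + 63 = 111)
T = 52 (T = 25 + 27 = 52)
(-51 + C)*T = (-51 + 111)*52 = 60*52 = 3120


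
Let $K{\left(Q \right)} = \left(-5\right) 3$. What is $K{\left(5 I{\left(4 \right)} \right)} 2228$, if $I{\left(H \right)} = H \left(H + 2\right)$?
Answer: $-33420$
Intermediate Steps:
$I{\left(H \right)} = H \left(2 + H\right)$
$K{\left(Q \right)} = -15$
$K{\left(5 I{\left(4 \right)} \right)} 2228 = \left(-15\right) 2228 = -33420$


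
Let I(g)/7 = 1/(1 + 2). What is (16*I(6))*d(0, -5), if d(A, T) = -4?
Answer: -448/3 ≈ -149.33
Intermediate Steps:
I(g) = 7/3 (I(g) = 7/(1 + 2) = 7/3)
(16*I(6))*d(0, -5) = (16*(7/3))*(-4) = (112/3)*(-4) = -448/3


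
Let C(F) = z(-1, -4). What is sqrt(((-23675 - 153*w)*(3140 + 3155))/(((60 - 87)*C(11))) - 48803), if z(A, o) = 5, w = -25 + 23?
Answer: sqrt(84311670)/9 ≈ 1020.2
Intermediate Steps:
w = -2
C(F) = 5
sqrt(((-23675 - 153*w)*(3140 + 3155))/(((60 - 87)*C(11))) - 48803) = sqrt(((-23675 - 153*(-2))*(3140 + 3155))/(((60 - 87)*5)) - 48803) = sqrt(((-23675 + 306)*6295)/((-27*5)) - 48803) = sqrt(-23369*6295/(-135) - 48803) = sqrt(-147107855*(-1/135) - 48803) = sqrt(29421571/27 - 48803) = sqrt(28103890/27) = sqrt(84311670)/9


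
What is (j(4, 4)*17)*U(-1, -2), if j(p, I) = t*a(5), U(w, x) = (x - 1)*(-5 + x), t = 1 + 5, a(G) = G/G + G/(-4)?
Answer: -1071/2 ≈ -535.50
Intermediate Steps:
a(G) = 1 - G/4 (a(G) = 1 + G*(-1/4) = 1 - G/4)
t = 6
U(w, x) = (-1 + x)*(-5 + x)
j(p, I) = -3/2 (j(p, I) = 6*(1 - 1/4*5) = 6*(1 - 5/4) = 6*(-1/4) = -3/2)
(j(4, 4)*17)*U(-1, -2) = (-3/2*17)*(5 + (-2)**2 - 6*(-2)) = -51*(5 + 4 + 12)/2 = -51/2*21 = -1071/2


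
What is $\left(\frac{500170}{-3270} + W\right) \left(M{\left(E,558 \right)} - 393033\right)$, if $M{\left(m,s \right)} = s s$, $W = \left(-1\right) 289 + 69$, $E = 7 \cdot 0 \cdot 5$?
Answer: $\frac{3320035411}{109} \approx 3.0459 \cdot 10^{7}$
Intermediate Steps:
$E = 0$ ($E = 0 \cdot 5 = 0$)
$W = -220$ ($W = -289 + 69 = -220$)
$M{\left(m,s \right)} = s^{2}$
$\left(\frac{500170}{-3270} + W\right) \left(M{\left(E,558 \right)} - 393033\right) = \left(\frac{500170}{-3270} - 220\right) \left(558^{2} - 393033\right) = \left(500170 \left(- \frac{1}{3270}\right) - 220\right) \left(311364 - 393033\right) = \left(- \frac{50017}{327} - 220\right) \left(-81669\right) = \left(- \frac{121957}{327}\right) \left(-81669\right) = \frac{3320035411}{109}$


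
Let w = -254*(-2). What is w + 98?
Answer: 606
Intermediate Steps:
w = 508
w + 98 = 508 + 98 = 606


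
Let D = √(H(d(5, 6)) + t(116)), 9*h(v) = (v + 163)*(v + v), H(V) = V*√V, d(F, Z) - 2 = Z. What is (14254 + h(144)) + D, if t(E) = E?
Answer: 24078 + 2*√(29 + 4*√2) ≈ 24090.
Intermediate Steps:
d(F, Z) = 2 + Z
H(V) = V^(3/2)
h(v) = 2*v*(163 + v)/9 (h(v) = ((v + 163)*(v + v))/9 = ((163 + v)*(2*v))/9 = (2*v*(163 + v))/9 = 2*v*(163 + v)/9)
D = √(116 + 16*√2) (D = √((2 + 6)^(3/2) + 116) = √(8^(3/2) + 116) = √(16*√2 + 116) = √(116 + 16*√2) ≈ 11.774)
(14254 + h(144)) + D = (14254 + (2/9)*144*(163 + 144)) + 2*√(29 + 4*√2) = (14254 + (2/9)*144*307) + 2*√(29 + 4*√2) = (14254 + 9824) + 2*√(29 + 4*√2) = 24078 + 2*√(29 + 4*√2)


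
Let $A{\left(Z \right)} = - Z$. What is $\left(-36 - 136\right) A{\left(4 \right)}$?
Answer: $688$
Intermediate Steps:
$\left(-36 - 136\right) A{\left(4 \right)} = \left(-36 - 136\right) \left(\left(-1\right) 4\right) = \left(-172\right) \left(-4\right) = 688$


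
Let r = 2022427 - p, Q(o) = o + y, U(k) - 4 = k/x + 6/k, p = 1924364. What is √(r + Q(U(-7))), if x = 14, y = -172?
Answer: 3*√2131906/14 ≈ 312.88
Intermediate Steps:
U(k) = 4 + 6/k + k/14 (U(k) = 4 + (k/14 + 6/k) = 4 + (6/k + k/14) = 4 + 6/k + k/14)
Q(o) = -172 + o (Q(o) = o - 172 = -172 + o)
r = 98063 (r = 2022427 - 1*1924364 = 2022427 - 1924364 = 98063)
√(r + Q(U(-7))) = √(98063 + (-172 + (4 + 6/(-7) + (1/14)*(-7)))) = √(98063 + (-172 + (4 + 6*(-⅐) - ½))) = √(98063 + (-172 + (4 - 6/7 - ½))) = √(98063 + (-172 + 37/14)) = √(98063 - 2371/14) = √(1370511/14) = 3*√2131906/14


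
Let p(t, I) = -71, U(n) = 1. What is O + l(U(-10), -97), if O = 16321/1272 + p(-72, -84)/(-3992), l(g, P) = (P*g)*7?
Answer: -105706211/158682 ≈ -666.15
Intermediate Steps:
l(g, P) = 7*P*g
O = 2038867/158682 (O = 16321/1272 - 71/(-3992) = 16321*(1/1272) - 71*(-1/3992) = 16321/1272 + 71/3992 = 2038867/158682 ≈ 12.849)
O + l(U(-10), -97) = 2038867/158682 + 7*(-97)*1 = 2038867/158682 - 679 = -105706211/158682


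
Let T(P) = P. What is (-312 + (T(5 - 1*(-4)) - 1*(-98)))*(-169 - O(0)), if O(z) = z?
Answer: 34645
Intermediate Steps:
(-312 + (T(5 - 1*(-4)) - 1*(-98)))*(-169 - O(0)) = (-312 + ((5 - 1*(-4)) - 1*(-98)))*(-169 - 1*0) = (-312 + ((5 + 4) + 98))*(-169 + 0) = (-312 + (9 + 98))*(-169) = (-312 + 107)*(-169) = -205*(-169) = 34645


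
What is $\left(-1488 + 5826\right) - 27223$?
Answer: $-22885$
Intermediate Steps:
$\left(-1488 + 5826\right) - 27223 = 4338 - 27223 = -22885$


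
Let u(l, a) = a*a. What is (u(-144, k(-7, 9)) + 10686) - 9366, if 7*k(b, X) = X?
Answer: 64761/49 ≈ 1321.7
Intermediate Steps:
k(b, X) = X/7
u(l, a) = a**2
(u(-144, k(-7, 9)) + 10686) - 9366 = (((1/7)*9)**2 + 10686) - 9366 = ((9/7)**2 + 10686) - 9366 = (81/49 + 10686) - 9366 = 523695/49 - 9366 = 64761/49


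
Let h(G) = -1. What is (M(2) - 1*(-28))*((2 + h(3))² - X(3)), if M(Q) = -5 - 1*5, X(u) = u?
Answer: -36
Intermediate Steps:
M(Q) = -10 (M(Q) = -5 - 5 = -10)
(M(2) - 1*(-28))*((2 + h(3))² - X(3)) = (-10 - 1*(-28))*((2 - 1)² - 1*3) = (-10 + 28)*(1² - 3) = 18*(1 - 3) = 18*(-2) = -36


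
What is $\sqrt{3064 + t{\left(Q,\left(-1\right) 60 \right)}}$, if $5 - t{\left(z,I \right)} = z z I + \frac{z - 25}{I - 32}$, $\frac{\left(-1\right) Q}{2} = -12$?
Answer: $\frac{\sqrt{79622941}}{46} \approx 193.98$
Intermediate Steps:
$Q = 24$ ($Q = \left(-2\right) \left(-12\right) = 24$)
$t{\left(z,I \right)} = 5 - I z^{2} - \frac{-25 + z}{-32 + I}$ ($t{\left(z,I \right)} = 5 - \left(z z I + \frac{z - 25}{I - 32}\right) = 5 - \left(z^{2} I + \frac{-25 + z}{-32 + I}\right) = 5 - \left(I z^{2} + \frac{-25 + z}{-32 + I}\right) = 5 - I z^{2} - \frac{-25 + z}{-32 + I}$)
$\sqrt{3064 + t{\left(Q,\left(-1\right) 60 \right)}} = \sqrt{3064 + \frac{-135 - 24 + 5 \left(\left(-1\right) 60\right) - \left(\left(-1\right) 60\right)^{2} \cdot 24^{2} + 32 \left(\left(-1\right) 60\right) 24^{2}}{-32 - 60}} = \sqrt{3064 + \frac{-135 - 24 + 5 \left(-60\right) - \left(-60\right)^{2} \cdot 576 + 32 \left(-60\right) 576}{-32 - 60}} = \sqrt{3064 + \frac{-135 - 24 - 300 - 3600 \cdot 576 - 1105920}{-92}} = \sqrt{3064 - \frac{-135 - 24 - 300 - 2073600 - 1105920}{92}} = \sqrt{3064 - - \frac{3179979}{92}} = \sqrt{3064 + \frac{3179979}{92}} = \sqrt{\frac{3461867}{92}} = \frac{\sqrt{79622941}}{46}$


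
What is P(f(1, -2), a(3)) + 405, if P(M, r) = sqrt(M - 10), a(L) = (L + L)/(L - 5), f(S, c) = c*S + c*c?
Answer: 405 + 2*I*sqrt(2) ≈ 405.0 + 2.8284*I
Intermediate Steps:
f(S, c) = c**2 + S*c (f(S, c) = S*c + c**2 = c**2 + S*c)
a(L) = 2*L/(-5 + L) (a(L) = (2*L)/(-5 + L) = 2*L/(-5 + L))
P(M, r) = sqrt(-10 + M)
P(f(1, -2), a(3)) + 405 = sqrt(-10 - 2*(1 - 2)) + 405 = sqrt(-10 - 2*(-1)) + 405 = sqrt(-10 + 2) + 405 = sqrt(-8) + 405 = 2*I*sqrt(2) + 405 = 405 + 2*I*sqrt(2)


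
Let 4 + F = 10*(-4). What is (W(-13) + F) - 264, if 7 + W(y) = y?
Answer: -328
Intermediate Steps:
F = -44 (F = -4 + 10*(-4) = -4 - 40 = -44)
W(y) = -7 + y
(W(-13) + F) - 264 = ((-7 - 13) - 44) - 264 = (-20 - 44) - 264 = -64 - 264 = -328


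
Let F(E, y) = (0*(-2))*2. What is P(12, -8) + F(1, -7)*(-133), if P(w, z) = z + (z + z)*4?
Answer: -72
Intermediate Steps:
F(E, y) = 0 (F(E, y) = 0*2 = 0)
P(w, z) = 9*z (P(w, z) = z + (2*z)*4 = z + 8*z = 9*z)
P(12, -8) + F(1, -7)*(-133) = 9*(-8) + 0*(-133) = -72 + 0 = -72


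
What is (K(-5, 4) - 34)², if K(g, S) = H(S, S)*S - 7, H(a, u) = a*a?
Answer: 529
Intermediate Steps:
H(a, u) = a²
K(g, S) = -7 + S³ (K(g, S) = S²*S - 7 = S³ - 7 = -7 + S³)
(K(-5, 4) - 34)² = ((-7 + 4³) - 34)² = ((-7 + 64) - 34)² = (57 - 34)² = 23² = 529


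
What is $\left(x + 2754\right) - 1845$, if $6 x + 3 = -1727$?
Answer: $\frac{1862}{3} \approx 620.67$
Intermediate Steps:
$x = - \frac{865}{3}$ ($x = - \frac{1}{2} + \frac{1}{6} \left(-1727\right) = - \frac{1}{2} - \frac{1727}{6} = - \frac{865}{3} \approx -288.33$)
$\left(x + 2754\right) - 1845 = \left(- \frac{865}{3} + 2754\right) - 1845 = \frac{7397}{3} - 1845 = \frac{1862}{3}$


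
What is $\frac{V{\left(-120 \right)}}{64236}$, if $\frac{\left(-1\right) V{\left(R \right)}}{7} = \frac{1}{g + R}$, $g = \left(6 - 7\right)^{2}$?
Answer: $\frac{1}{1092012} \approx 9.1574 \cdot 10^{-7}$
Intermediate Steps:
$g = 1$ ($g = \left(-1\right)^{2} = 1$)
$V{\left(R \right)} = - \frac{7}{1 + R}$
$\frac{V{\left(-120 \right)}}{64236} = \frac{\left(-7\right) \frac{1}{1 - 120}}{64236} = - \frac{7}{-119} \cdot \frac{1}{64236} = \left(-7\right) \left(- \frac{1}{119}\right) \frac{1}{64236} = \frac{1}{17} \cdot \frac{1}{64236} = \frac{1}{1092012}$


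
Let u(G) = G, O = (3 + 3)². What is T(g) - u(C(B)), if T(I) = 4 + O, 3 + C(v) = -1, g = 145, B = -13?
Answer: 44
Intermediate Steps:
C(v) = -4 (C(v) = -3 - 1 = -4)
O = 36 (O = 6² = 36)
T(I) = 40 (T(I) = 4 + 36 = 40)
T(g) - u(C(B)) = 40 - 1*(-4) = 40 + 4 = 44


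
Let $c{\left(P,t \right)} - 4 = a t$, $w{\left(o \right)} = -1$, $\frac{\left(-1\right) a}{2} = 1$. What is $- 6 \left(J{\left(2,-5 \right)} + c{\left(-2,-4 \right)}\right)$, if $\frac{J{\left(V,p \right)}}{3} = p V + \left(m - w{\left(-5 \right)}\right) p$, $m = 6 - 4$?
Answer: $378$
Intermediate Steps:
$m = 2$ ($m = 6 - 4 = 2$)
$a = -2$ ($a = \left(-2\right) 1 = -2$)
$c{\left(P,t \right)} = 4 - 2 t$
$J{\left(V,p \right)} = 9 p + 3 V p$ ($J{\left(V,p \right)} = 3 \left(p V + \left(2 - -1\right) p\right) = 3 \left(V p + \left(2 + 1\right) p\right) = 3 \left(V p + 3 p\right) = 3 \left(3 p + V p\right) = 9 p + 3 V p$)
$- 6 \left(J{\left(2,-5 \right)} + c{\left(-2,-4 \right)}\right) = - 6 \left(3 \left(-5\right) \left(3 + 2\right) + \left(4 - -8\right)\right) = - 6 \left(3 \left(-5\right) 5 + \left(4 + 8\right)\right) = - 6 \left(-75 + 12\right) = \left(-6\right) \left(-63\right) = 378$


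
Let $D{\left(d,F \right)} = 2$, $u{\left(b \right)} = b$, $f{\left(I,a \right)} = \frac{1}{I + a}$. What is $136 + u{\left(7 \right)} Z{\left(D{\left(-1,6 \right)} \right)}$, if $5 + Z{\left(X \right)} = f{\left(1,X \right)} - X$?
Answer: $\frac{268}{3} \approx 89.333$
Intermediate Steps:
$Z{\left(X \right)} = -5 + \frac{1}{1 + X} - X$ ($Z{\left(X \right)} = -5 - \left(X - \frac{1}{1 + X}\right) = -5 + \frac{1}{1 + X} - X$)
$136 + u{\left(7 \right)} Z{\left(D{\left(-1,6 \right)} \right)} = 136 + 7 \frac{1 - \left(1 + 2\right) \left(5 + 2\right)}{1 + 2} = 136 + 7 \frac{1 - 3 \cdot 7}{3} = 136 + 7 \frac{1 - 21}{3} = 136 + 7 \cdot \frac{1}{3} \left(-20\right) = 136 + 7 \left(- \frac{20}{3}\right) = 136 - \frac{140}{3} = \frac{268}{3}$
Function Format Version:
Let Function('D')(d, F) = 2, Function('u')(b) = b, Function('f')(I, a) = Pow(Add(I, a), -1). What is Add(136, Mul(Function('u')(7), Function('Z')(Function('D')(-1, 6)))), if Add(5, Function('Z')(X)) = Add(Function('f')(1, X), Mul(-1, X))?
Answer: Rational(268, 3) ≈ 89.333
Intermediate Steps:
Function('Z')(X) = Add(-5, Pow(Add(1, X), -1), Mul(-1, X)) (Function('Z')(X) = Add(-5, Add(Pow(Add(1, X), -1), Mul(-1, X))) = Add(-5, Pow(Add(1, X), -1), Mul(-1, X)))
Add(136, Mul(Function('u')(7), Function('Z')(Function('D')(-1, 6)))) = Add(136, Mul(7, Mul(Pow(Add(1, 2), -1), Add(1, Mul(-1, Add(1, 2), Add(5, 2)))))) = Add(136, Mul(7, Mul(Pow(3, -1), Add(1, Mul(-1, 3, 7))))) = Add(136, Mul(7, Mul(Rational(1, 3), Add(1, -21)))) = Add(136, Mul(7, Mul(Rational(1, 3), -20))) = Add(136, Mul(7, Rational(-20, 3))) = Add(136, Rational(-140, 3)) = Rational(268, 3)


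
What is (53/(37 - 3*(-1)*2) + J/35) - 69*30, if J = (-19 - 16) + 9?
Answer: -3114613/1505 ≈ -2069.5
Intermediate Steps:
J = -26 (J = -35 + 9 = -26)
(53/(37 - 3*(-1)*2) + J/35) - 69*30 = (53/(37 - 3*(-1)*2) - 26/35) - 69*30 = (53/(37 + 3*2) - 26*1/35) - 2070 = (53/(37 + 6) - 26/35) - 2070 = (53/43 - 26/35) - 2070 = 737/1505 - 2070 = -3114613/1505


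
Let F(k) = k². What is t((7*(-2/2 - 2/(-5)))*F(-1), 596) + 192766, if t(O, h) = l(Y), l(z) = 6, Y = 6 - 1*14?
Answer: 192772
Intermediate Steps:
Y = -8 (Y = 6 - 14 = -8)
t(O, h) = 6
t((7*(-2/2 - 2/(-5)))*F(-1), 596) + 192766 = 6 + 192766 = 192772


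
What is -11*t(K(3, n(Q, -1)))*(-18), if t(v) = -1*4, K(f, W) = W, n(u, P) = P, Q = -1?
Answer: -792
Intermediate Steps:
t(v) = -4
-11*t(K(3, n(Q, -1)))*(-18) = -11*(-4)*(-18) = 44*(-18) = -792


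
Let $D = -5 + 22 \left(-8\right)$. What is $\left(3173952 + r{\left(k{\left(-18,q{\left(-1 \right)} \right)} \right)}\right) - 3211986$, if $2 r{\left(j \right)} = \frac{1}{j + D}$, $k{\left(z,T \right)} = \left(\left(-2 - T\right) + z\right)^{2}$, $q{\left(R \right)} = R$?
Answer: $- \frac{13692239}{360} \approx -38034.0$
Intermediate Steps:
$k{\left(z,T \right)} = \left(-2 + z - T\right)^{2}$
$D = -181$ ($D = -5 - 176 = -181$)
$r{\left(j \right)} = \frac{1}{2 \left(-181 + j\right)}$ ($r{\left(j \right)} = \frac{1}{2 \left(j - 181\right)} = \frac{1}{2 \left(-181 + j\right)}$)
$\left(3173952 + r{\left(k{\left(-18,q{\left(-1 \right)} \right)} \right)}\right) - 3211986 = \left(3173952 + \frac{1}{2 \left(-181 + \left(2 - 1 - -18\right)^{2}\right)}\right) - 3211986 = \left(3173952 + \frac{1}{2 \left(-181 + \left(2 - 1 + 18\right)^{2}\right)}\right) - 3211986 = \left(3173952 + \frac{1}{2 \left(-181 + 19^{2}\right)}\right) - 3211986 = \left(3173952 + \frac{1}{2 \left(-181 + 361\right)}\right) - 3211986 = \left(3173952 + \frac{1}{2 \cdot 180}\right) - 3211986 = \left(3173952 + \frac{1}{2} \cdot \frac{1}{180}\right) - 3211986 = \left(3173952 + \frac{1}{360}\right) - 3211986 = \frac{1142622721}{360} - 3211986 = - \frac{13692239}{360}$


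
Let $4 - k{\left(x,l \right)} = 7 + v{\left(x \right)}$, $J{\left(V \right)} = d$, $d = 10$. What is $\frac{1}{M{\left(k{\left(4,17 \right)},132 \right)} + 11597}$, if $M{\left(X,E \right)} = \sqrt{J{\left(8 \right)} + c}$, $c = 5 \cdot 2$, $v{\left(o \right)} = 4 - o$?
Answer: $\frac{11597}{134490389} - \frac{2 \sqrt{5}}{134490389} \approx 8.6196 \cdot 10^{-5}$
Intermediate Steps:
$J{\left(V \right)} = 10$
$c = 10$
$k{\left(x,l \right)} = -7 + x$ ($k{\left(x,l \right)} = 4 - \left(7 - \left(-4 + x\right)\right) = 4 - \left(11 - x\right) = 4 + \left(-11 + x\right) = -7 + x$)
$M{\left(X,E \right)} = 2 \sqrt{5}$ ($M{\left(X,E \right)} = \sqrt{10 + 10} = \sqrt{20} = 2 \sqrt{5}$)
$\frac{1}{M{\left(k{\left(4,17 \right)},132 \right)} + 11597} = \frac{1}{2 \sqrt{5} + 11597} = \frac{1}{11597 + 2 \sqrt{5}}$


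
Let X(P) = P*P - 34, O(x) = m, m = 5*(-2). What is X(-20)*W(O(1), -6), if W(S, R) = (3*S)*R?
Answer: 65880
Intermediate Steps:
m = -10
O(x) = -10
W(S, R) = 3*R*S
X(P) = -34 + P**2 (X(P) = P**2 - 34 = -34 + P**2)
X(-20)*W(O(1), -6) = (-34 + (-20)**2)*(3*(-6)*(-10)) = (-34 + 400)*180 = 366*180 = 65880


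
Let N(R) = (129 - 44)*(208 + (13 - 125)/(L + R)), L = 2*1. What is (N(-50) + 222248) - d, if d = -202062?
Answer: 1326565/3 ≈ 4.4219e+5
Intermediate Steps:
L = 2
N(R) = 17680 - 9520/(2 + R) (N(R) = (129 - 44)*(208 + (13 - 125)/(2 + R)) = 85*(208 - 112/(2 + R)) = 17680 - 9520/(2 + R))
(N(-50) + 222248) - d = (1360*(19 + 13*(-50))/(2 - 50) + 222248) - 1*(-202062) = (1360*(19 - 650)/(-48) + 222248) + 202062 = (1360*(-1/48)*(-631) + 222248) + 202062 = (53635/3 + 222248) + 202062 = 720379/3 + 202062 = 1326565/3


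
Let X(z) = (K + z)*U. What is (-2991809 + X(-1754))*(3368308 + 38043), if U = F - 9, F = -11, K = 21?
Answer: -10073087453299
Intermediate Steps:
U = -20 (U = -11 - 9 = -20)
X(z) = -420 - 20*z (X(z) = (21 + z)*(-20) = -420 - 20*z)
(-2991809 + X(-1754))*(3368308 + 38043) = (-2991809 + (-420 - 20*(-1754)))*(3368308 + 38043) = (-2991809 + (-420 + 35080))*3406351 = (-2991809 + 34660)*3406351 = -2957149*3406351 = -10073087453299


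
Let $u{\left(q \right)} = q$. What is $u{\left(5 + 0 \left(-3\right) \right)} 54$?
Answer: $270$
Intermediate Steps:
$u{\left(5 + 0 \left(-3\right) \right)} 54 = \left(5 + 0 \left(-3\right)\right) 54 = \left(5 + 0\right) 54 = 5 \cdot 54 = 270$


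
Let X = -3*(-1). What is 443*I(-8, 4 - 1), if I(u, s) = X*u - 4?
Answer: -12404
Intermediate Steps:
X = 3
I(u, s) = -4 + 3*u (I(u, s) = 3*u - 4 = -4 + 3*u)
443*I(-8, 4 - 1) = 443*(-4 + 3*(-8)) = 443*(-4 - 24) = 443*(-28) = -12404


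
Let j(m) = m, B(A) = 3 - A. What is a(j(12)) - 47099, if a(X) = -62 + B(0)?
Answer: -47158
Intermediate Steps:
a(X) = -59 (a(X) = -62 + (3 - 1*0) = -62 + (3 + 0) = -62 + 3 = -59)
a(j(12)) - 47099 = -59 - 47099 = -47158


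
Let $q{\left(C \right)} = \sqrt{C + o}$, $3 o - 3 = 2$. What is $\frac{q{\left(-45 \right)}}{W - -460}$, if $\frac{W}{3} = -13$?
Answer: $\frac{i \sqrt{390}}{1263} \approx 0.015636 i$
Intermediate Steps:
$o = \frac{5}{3}$ ($o = 1 + \frac{1}{3} \cdot 2 = 1 + \frac{2}{3} = \frac{5}{3} \approx 1.6667$)
$W = -39$ ($W = 3 \left(-13\right) = -39$)
$q{\left(C \right)} = \sqrt{\frac{5}{3} + C}$ ($q{\left(C \right)} = \sqrt{C + \frac{5}{3}} = \sqrt{\frac{5}{3} + C}$)
$\frac{q{\left(-45 \right)}}{W - -460} = \frac{\frac{1}{3} \sqrt{15 + 9 \left(-45\right)}}{-39 - -460} = \frac{\frac{1}{3} \sqrt{15 - 405}}{-39 + 460} = \frac{\frac{1}{3} \sqrt{-390}}{421} = \frac{i \sqrt{390}}{3} \cdot \frac{1}{421} = \frac{i \sqrt{390}}{1263}$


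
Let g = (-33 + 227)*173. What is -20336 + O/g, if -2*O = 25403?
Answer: -1365059067/67124 ≈ -20336.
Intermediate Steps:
O = -25403/2 (O = -½*25403 = -25403/2 ≈ -12702.)
g = 33562 (g = 194*173 = 33562)
-20336 + O/g = -20336 - 25403/2/33562 = -20336 - 25403/2*1/33562 = -20336 - 25403/67124 = -1365059067/67124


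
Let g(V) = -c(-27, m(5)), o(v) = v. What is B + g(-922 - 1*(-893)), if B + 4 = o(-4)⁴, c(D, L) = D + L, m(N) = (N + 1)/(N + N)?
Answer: 1392/5 ≈ 278.40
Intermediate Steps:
m(N) = (1 + N)/(2*N) (m(N) = (1 + N)/((2*N)) = (1 + N)*(1/(2*N)) = (1 + N)/(2*N))
B = 252 (B = -4 + (-4)⁴ = -4 + 256 = 252)
g(V) = 132/5 (g(V) = -(-27 + (½)*(1 + 5)/5) = -(-27 + (½)*(⅕)*6) = -(-27 + ⅗) = -1*(-132/5) = 132/5)
B + g(-922 - 1*(-893)) = 252 + 132/5 = 1392/5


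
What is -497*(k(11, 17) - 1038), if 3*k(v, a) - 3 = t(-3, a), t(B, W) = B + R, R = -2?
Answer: 1548652/3 ≈ 5.1622e+5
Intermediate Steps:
t(B, W) = -2 + B (t(B, W) = B - 2 = -2 + B)
k(v, a) = -⅔ (k(v, a) = 1 + (-2 - 3)/3 = 1 + (⅓)*(-5) = 1 - 5/3 = -⅔)
-497*(k(11, 17) - 1038) = -497*(-⅔ - 1038) = -497*(-3116/3) = 1548652/3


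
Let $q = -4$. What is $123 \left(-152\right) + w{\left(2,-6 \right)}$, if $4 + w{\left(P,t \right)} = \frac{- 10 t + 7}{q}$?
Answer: $- \frac{74867}{4} \approx -18717.0$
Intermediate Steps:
$w{\left(P,t \right)} = - \frac{23}{4} + \frac{5 t}{2}$ ($w{\left(P,t \right)} = -4 + \frac{- 10 t + 7}{-4} = -4 + \left(7 - 10 t\right) \left(- \frac{1}{4}\right) = -4 + \left(- \frac{7}{4} + \frac{5 t}{2}\right) = - \frac{23}{4} + \frac{5 t}{2}$)
$123 \left(-152\right) + w{\left(2,-6 \right)} = 123 \left(-152\right) + \left(- \frac{23}{4} + \frac{5}{2} \left(-6\right)\right) = -18696 - \frac{83}{4} = - \frac{74867}{4}$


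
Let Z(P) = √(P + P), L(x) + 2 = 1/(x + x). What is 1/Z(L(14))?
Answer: -I*√770/55 ≈ -0.50453*I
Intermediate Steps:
L(x) = -2 + 1/(2*x) (L(x) = -2 + 1/(x + x) = -2 + 1/(2*x))
Z(P) = √2*√P (Z(P) = √(2*P) = √2*√P)
1/Z(L(14)) = 1/(√2*√(-2 + (½)/14)) = 1/(√2*√(-2 + (½)*(1/14))) = 1/(√2*√(-2 + 1/28)) = 1/(√2*√(-55/28)) = 1/(√2*(I*√385/14)) = 1/(I*√770/14) = -I*√770/55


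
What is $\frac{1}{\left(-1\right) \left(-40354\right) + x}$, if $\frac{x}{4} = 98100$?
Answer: $\frac{1}{432754} \approx 2.3108 \cdot 10^{-6}$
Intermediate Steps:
$x = 392400$ ($x = 4 \cdot 98100 = 392400$)
$\frac{1}{\left(-1\right) \left(-40354\right) + x} = \frac{1}{\left(-1\right) \left(-40354\right) + 392400} = \frac{1}{40354 + 392400} = \frac{1}{432754}$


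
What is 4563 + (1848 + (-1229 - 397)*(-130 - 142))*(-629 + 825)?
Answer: 87052083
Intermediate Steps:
4563 + (1848 + (-1229 - 397)*(-130 - 142))*(-629 + 825) = 4563 + (1848 - 1626*(-272))*196 = 4563 + (1848 + 442272)*196 = 4563 + 444120*196 = 4563 + 87047520 = 87052083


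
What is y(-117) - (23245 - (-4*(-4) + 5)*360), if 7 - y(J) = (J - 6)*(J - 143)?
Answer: -47658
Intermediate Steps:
y(J) = 7 - (-143 + J)*(-6 + J) (y(J) = 7 - (J - 6)*(J - 143) = 7 - (-6 + J)*(-143 + J) = 7 - (-143 + J)*(-6 + J))
y(-117) - (23245 - (-4*(-4) + 5)*360) = (-851 - 1*(-117)² + 149*(-117)) - (23245 - (-4*(-4) + 5)*360) = (-851 - 1*13689 - 17433) - (23245 - (16 + 5)*360) = (-851 - 13689 - 17433) - (23245 - 21*360) = -31973 - (23245 - 1*7560) = -31973 - (23245 - 7560) = -31973 - 1*15685 = -31973 - 15685 = -47658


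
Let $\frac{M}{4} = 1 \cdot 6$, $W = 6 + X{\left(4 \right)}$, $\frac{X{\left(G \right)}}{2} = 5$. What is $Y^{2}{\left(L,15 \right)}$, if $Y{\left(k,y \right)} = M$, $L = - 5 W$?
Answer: $576$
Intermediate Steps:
$X{\left(G \right)} = 10$ ($X{\left(G \right)} = 2 \cdot 5 = 10$)
$W = 16$ ($W = 6 + 10 = 16$)
$M = 24$ ($M = 4 \cdot 1 \cdot 6 = 4 \cdot 6 = 24$)
$L = -80$ ($L = \left(-5\right) 16 = -80$)
$Y{\left(k,y \right)} = 24$
$Y^{2}{\left(L,15 \right)} = 24^{2} = 576$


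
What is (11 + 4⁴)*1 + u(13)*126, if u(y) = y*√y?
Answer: 267 + 1638*√13 ≈ 6172.9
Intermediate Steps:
u(y) = y^(3/2)
(11 + 4⁴)*1 + u(13)*126 = (11 + 4⁴)*1 + 13^(3/2)*126 = (11 + 256)*1 + (13*√13)*126 = 267*1 + 1638*√13 = 267 + 1638*√13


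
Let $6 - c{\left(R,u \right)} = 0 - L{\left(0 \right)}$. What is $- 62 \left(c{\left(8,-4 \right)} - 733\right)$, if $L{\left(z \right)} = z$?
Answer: $45074$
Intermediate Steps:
$c{\left(R,u \right)} = 6$ ($c{\left(R,u \right)} = 6 - \left(0 - 0\right) = 6 - \left(0 + 0\right) = 6 - 0 = 6 + 0 = 6$)
$- 62 \left(c{\left(8,-4 \right)} - 733\right) = - 62 \left(6 - 733\right) = \left(-62\right) \left(-727\right) = 45074$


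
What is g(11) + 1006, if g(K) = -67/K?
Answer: 10999/11 ≈ 999.91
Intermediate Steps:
g(11) + 1006 = -67/11 + 1006 = 10999/11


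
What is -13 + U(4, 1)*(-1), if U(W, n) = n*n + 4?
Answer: -18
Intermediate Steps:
U(W, n) = 4 + n² (U(W, n) = n² + 4 = 4 + n²)
-13 + U(4, 1)*(-1) = -13 + (4 + 1²)*(-1) = -13 + (4 + 1)*(-1) = -13 + 5*(-1) = -13 - 5 = -18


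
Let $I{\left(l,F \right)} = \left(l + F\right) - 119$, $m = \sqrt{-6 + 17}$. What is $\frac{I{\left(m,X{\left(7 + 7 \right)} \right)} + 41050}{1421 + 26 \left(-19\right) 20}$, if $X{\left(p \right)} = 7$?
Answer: $- \frac{40938}{8459} - \frac{\sqrt{11}}{8459} \approx -4.84$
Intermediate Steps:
$m = \sqrt{11} \approx 3.3166$
$I{\left(l,F \right)} = -119 + F + l$ ($I{\left(l,F \right)} = \left(F + l\right) - 119 = -119 + F + l$)
$\frac{I{\left(m,X{\left(7 + 7 \right)} \right)} + 41050}{1421 + 26 \left(-19\right) 20} = \frac{\left(-119 + 7 + \sqrt{11}\right) + 41050}{1421 + 26 \left(-19\right) 20} = \frac{\left(-112 + \sqrt{11}\right) + 41050}{1421 - 9880} = \frac{40938 + \sqrt{11}}{1421 - 9880} = \frac{40938 + \sqrt{11}}{-8459} = \left(40938 + \sqrt{11}\right) \left(- \frac{1}{8459}\right) = - \frac{40938}{8459} - \frac{\sqrt{11}}{8459}$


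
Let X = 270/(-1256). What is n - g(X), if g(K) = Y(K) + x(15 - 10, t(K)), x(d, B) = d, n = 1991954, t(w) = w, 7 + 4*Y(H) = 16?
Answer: 7967787/4 ≈ 1.9919e+6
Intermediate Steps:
Y(H) = 9/4 (Y(H) = -7/4 + (¼)*16 = -7/4 + 4 = 9/4)
X = -135/628 (X = 270*(-1/1256) = -135/628 ≈ -0.21497)
g(K) = 29/4 (g(K) = 9/4 + (15 - 10) = 9/4 + 5 = 29/4)
n - g(X) = 1991954 - 1*29/4 = 1991954 - 29/4 = 7967787/4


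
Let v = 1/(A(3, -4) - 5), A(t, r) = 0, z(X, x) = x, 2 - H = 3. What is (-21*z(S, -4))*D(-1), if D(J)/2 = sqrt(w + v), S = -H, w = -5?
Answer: 168*I*sqrt(130)/5 ≈ 383.1*I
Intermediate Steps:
H = -1 (H = 2 - 1*3 = 2 - 3 = -1)
S = 1 (S = -1*(-1) = 1)
v = -1/5 (v = 1/(0 - 5) = 1/(-5) = -1/5 ≈ -0.20000)
D(J) = 2*I*sqrt(130)/5 (D(J) = 2*sqrt(-5 - 1/5) = 2*sqrt(-26/5) = 2*(I*sqrt(130)/5) = 2*I*sqrt(130)/5)
(-21*z(S, -4))*D(-1) = (-21*(-4))*(2*I*sqrt(130)/5) = 84*(2*I*sqrt(130)/5) = 168*I*sqrt(130)/5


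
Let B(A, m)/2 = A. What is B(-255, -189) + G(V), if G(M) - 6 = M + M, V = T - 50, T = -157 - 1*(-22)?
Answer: -874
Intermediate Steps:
B(A, m) = 2*A
T = -135 (T = -157 + 22 = -135)
V = -185 (V = -135 - 50 = -185)
G(M) = 6 + 2*M (G(M) = 6 + (M + M) = 6 + 2*M)
B(-255, -189) + G(V) = 2*(-255) + (6 + 2*(-185)) = -510 + (6 - 370) = -510 - 364 = -874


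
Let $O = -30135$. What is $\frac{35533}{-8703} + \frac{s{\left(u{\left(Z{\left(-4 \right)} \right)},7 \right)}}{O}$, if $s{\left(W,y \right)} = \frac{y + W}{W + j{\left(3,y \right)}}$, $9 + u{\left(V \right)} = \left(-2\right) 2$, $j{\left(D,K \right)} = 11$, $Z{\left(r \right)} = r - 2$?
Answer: $- \frac{356937688}{87421635} \approx -4.0829$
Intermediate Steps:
$Z{\left(r \right)} = -2 + r$ ($Z{\left(r \right)} = r - 2 = -2 + r$)
$u{\left(V \right)} = -13$ ($u{\left(V \right)} = -9 - 4 = -13$)
$s{\left(W,y \right)} = \frac{W + y}{11 + W}$ ($s{\left(W,y \right)} = \frac{y + W}{W + 11} = \frac{W + y}{11 + W}$)
$\frac{35533}{-8703} + \frac{s{\left(u{\left(Z{\left(-4 \right)} \right)},7 \right)}}{O} = \frac{35533}{-8703} + \frac{\frac{1}{11 - 13} \left(-13 + 7\right)}{-30135} = 35533 \left(- \frac{1}{8703}\right) + \frac{1}{-2} \left(-6\right) \left(- \frac{1}{30135}\right) = - \frac{35533}{8703} + \left(- \frac{1}{2}\right) \left(-6\right) \left(- \frac{1}{30135}\right) = - \frac{35533}{8703} + 3 \left(- \frac{1}{30135}\right) = - \frac{35533}{8703} - \frac{1}{10045} = - \frac{356937688}{87421635}$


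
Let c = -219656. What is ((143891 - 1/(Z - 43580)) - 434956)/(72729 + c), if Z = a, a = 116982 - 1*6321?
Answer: 19524931266/9856010087 ≈ 1.9810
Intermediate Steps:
a = 110661 (a = 116982 - 6321 = 110661)
Z = 110661
((143891 - 1/(Z - 43580)) - 434956)/(72729 + c) = ((143891 - 1/(110661 - 43580)) - 434956)/(72729 - 219656) = ((143891 - 1/67081) - 434956)/(-146927) = ((143891 - 1*1/67081) - 434956)*(-1/146927) = ((143891 - 1/67081) - 434956)*(-1/146927) = (9652352170/67081 - 434956)*(-1/146927) = -19524931266/67081*(-1/146927) = 19524931266/9856010087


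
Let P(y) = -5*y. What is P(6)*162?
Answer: -4860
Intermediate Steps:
P(6)*162 = -5*6*162 = -30*162 = -4860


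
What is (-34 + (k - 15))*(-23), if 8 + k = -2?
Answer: 1357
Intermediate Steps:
k = -10 (k = -8 - 2 = -10)
(-34 + (k - 15))*(-23) = (-34 + (-10 - 15))*(-23) = (-34 - 25)*(-23) = -59*(-23) = 1357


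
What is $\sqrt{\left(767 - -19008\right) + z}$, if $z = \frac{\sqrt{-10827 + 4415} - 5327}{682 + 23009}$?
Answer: $\frac{\sqrt{11098859134818 + 47382 i \sqrt{1603}}}{23691} \approx 140.62 + 1.2018 \cdot 10^{-5} i$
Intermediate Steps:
$z = - \frac{5327}{23691} + \frac{2 i \sqrt{1603}}{23691}$ ($z = \frac{\sqrt{-6412} - 5327}{23691} = \left(2 i \sqrt{1603} - 5327\right) \frac{1}{23691} = \left(-5327 + 2 i \sqrt{1603}\right) \frac{1}{23691} = - \frac{5327}{23691} + \frac{2 i \sqrt{1603}}{23691} \approx -0.22485 + 0.00338 i$)
$\sqrt{\left(767 - -19008\right) + z} = \sqrt{\left(767 - -19008\right) - \left(\frac{5327}{23691} - \frac{2 i \sqrt{1603}}{23691}\right)} = \sqrt{\left(767 + 19008\right) - \left(\frac{5327}{23691} - \frac{2 i \sqrt{1603}}{23691}\right)} = \sqrt{19775 - \left(\frac{5327}{23691} - \frac{2 i \sqrt{1603}}{23691}\right)} = \sqrt{\frac{468484198}{23691} + \frac{2 i \sqrt{1603}}{23691}}$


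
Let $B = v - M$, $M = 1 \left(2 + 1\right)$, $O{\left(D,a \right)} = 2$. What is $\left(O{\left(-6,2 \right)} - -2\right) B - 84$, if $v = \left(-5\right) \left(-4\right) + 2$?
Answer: $-8$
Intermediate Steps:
$M = 3$ ($M = 1 \cdot 3 = 3$)
$v = 22$ ($v = 20 + 2 = 22$)
$B = 19$ ($B = 22 - 3 = 19$)
$\left(O{\left(-6,2 \right)} - -2\right) B - 84 = \left(2 - -2\right) 19 - 84 = \left(2 + 2\right) 19 - 84 = 4 \cdot 19 - 84 = 76 - 84 = -8$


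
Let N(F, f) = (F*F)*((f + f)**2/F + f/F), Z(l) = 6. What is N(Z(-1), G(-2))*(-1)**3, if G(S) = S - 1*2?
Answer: -360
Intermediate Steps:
G(S) = -2 + S (G(S) = S - 2 = -2 + S)
N(F, f) = F**2*(f/F + 4*f**2/F) (N(F, f) = F**2*((2*f)**2/F + f/F) = F**2*((4*f**2)/F + f/F) = F**2*(4*f**2/F + f/F) = F**2*(f/F + 4*f**2/F))
N(Z(-1), G(-2))*(-1)**3 = (6*(-2 - 2)*(1 + 4*(-2 - 2)))*(-1)**3 = (6*(-4)*(1 + 4*(-4)))*(-1) = (6*(-4)*(1 - 16))*(-1) = (6*(-4)*(-15))*(-1) = 360*(-1) = -360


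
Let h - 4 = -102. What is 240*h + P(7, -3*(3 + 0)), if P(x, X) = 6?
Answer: -23514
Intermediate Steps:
h = -98 (h = 4 - 102 = -98)
240*h + P(7, -3*(3 + 0)) = 240*(-98) + 6 = -23520 + 6 = -23514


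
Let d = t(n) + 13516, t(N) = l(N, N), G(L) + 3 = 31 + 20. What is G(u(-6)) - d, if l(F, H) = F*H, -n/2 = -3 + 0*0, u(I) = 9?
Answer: -13504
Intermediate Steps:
n = 6 (n = -2*(-3 + 0*0) = -2*(-3 + 0) = -2*(-3) = 6)
G(L) = 48 (G(L) = -3 + (31 + 20) = -3 + 51 = 48)
t(N) = N**2 (t(N) = N*N = N**2)
d = 13552 (d = 6**2 + 13516 = 36 + 13516 = 13552)
G(u(-6)) - d = 48 - 1*13552 = 48 - 13552 = -13504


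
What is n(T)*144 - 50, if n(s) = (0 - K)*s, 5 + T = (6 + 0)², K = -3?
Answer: 13342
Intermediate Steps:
T = 31 (T = -5 + (6 + 0)² = -5 + 6² = -5 + 36 = 31)
n(s) = 3*s (n(s) = (0 - 1*(-3))*s = (0 + 3)*s = 3*s)
n(T)*144 - 50 = (3*31)*144 - 50 = 93*144 - 50 = 13392 - 50 = 13342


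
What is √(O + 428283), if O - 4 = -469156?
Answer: 3*I*√4541 ≈ 202.16*I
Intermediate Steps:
O = -469152 (O = 4 - 469156 = -469152)
√(O + 428283) = √(-469152 + 428283) = √(-40869) = 3*I*√4541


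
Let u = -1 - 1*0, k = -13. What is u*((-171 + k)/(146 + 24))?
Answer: 92/85 ≈ 1.0824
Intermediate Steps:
u = -1 (u = -1 + 0 = -1)
u*((-171 + k)/(146 + 24)) = -(-171 - 13)/(146 + 24) = -(-184)/170 = -1*(-92/85) = 92/85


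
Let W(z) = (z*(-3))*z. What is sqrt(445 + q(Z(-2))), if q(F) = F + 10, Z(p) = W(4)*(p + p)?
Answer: sqrt(647) ≈ 25.436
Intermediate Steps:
W(z) = -3*z**2 (W(z) = (-3*z)*z = -3*z**2)
Z(p) = -96*p (Z(p) = (-3*4**2)*(p + p) = (-3*16)*(2*p) = -96*p)
q(F) = 10 + F
sqrt(445 + q(Z(-2))) = sqrt(445 + (10 - 96*(-2))) = sqrt(445 + (10 + 192)) = sqrt(445 + 202) = sqrt(647)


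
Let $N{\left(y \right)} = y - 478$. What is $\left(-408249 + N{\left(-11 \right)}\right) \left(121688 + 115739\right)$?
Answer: $-97045437126$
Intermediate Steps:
$N{\left(y \right)} = -478 + y$
$\left(-408249 + N{\left(-11 \right)}\right) \left(121688 + 115739\right) = \left(-408249 - 489\right) \left(121688 + 115739\right) = \left(-408249 - 489\right) 237427 = \left(-408738\right) 237427 = -97045437126$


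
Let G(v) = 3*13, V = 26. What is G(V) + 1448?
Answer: 1487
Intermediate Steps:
G(v) = 39
G(V) + 1448 = 39 + 1448 = 1487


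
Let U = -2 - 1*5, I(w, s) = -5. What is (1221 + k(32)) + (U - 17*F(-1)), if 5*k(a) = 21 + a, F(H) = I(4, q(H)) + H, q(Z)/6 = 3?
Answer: 6633/5 ≈ 1326.6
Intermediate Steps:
q(Z) = 18 (q(Z) = 6*3 = 18)
F(H) = -5 + H
U = -7 (U = -2 - 5 = -7)
k(a) = 21/5 + a/5 (k(a) = (21 + a)/5 = 21/5 + a/5)
(1221 + k(32)) + (U - 17*F(-1)) = (1221 + (21/5 + (⅕)*32)) + (-7 - 17*(-5 - 1)) = (1221 + (21/5 + 32/5)) + (-7 - 17*(-6)) = (1221 + 53/5) + (-7 + 102) = 6158/5 + 95 = 6633/5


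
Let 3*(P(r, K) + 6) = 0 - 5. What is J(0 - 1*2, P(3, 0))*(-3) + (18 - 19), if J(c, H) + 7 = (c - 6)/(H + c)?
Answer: 508/29 ≈ 17.517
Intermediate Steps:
P(r, K) = -23/3 (P(r, K) = -6 + (0 - 5)/3 = -6 + (1/3)*(-5) = -6 - 5/3 = -23/3)
J(c, H) = -7 + (-6 + c)/(H + c) (J(c, H) = -7 + (c - 6)/(H + c) = -7 + (-6 + c)/(H + c))
J(0 - 1*2, P(3, 0))*(-3) + (18 - 19) = ((-6 - 7*(-23/3) - 6*(0 - 1*2))/(-23/3 + (0 - 1*2)))*(-3) + (18 - 19) = ((-6 + 161/3 - 6*(0 - 2))/(-23/3 + (0 - 2)))*(-3) - 1 = ((-6 + 161/3 - 6*(-2))/(-23/3 - 2))*(-3) - 1 = ((-6 + 161/3 + 12)/(-29/3))*(-3) - 1 = -3/29*179/3*(-3) - 1 = -179/29*(-3) - 1 = 537/29 - 1 = 508/29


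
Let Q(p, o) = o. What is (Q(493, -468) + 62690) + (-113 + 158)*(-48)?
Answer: 60062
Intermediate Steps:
(Q(493, -468) + 62690) + (-113 + 158)*(-48) = (-468 + 62690) + (-113 + 158)*(-48) = 62222 + 45*(-48) = 62222 - 2160 = 60062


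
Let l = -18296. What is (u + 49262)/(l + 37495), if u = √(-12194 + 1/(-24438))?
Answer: 49262/19199 + I*√7282450026174/469185162 ≈ 2.5659 + 0.0057517*I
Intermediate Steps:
u = I*√7282450026174/24438 (u = √(-12194 - 1/24438) = √(-297996973/24438) = I*√7282450026174/24438 ≈ 110.43*I)
(u + 49262)/(l + 37495) = (I*√7282450026174/24438 + 49262)/(-18296 + 37495) = (49262 + I*√7282450026174/24438)/19199 = (49262 + I*√7282450026174/24438)*(1/19199) = 49262/19199 + I*√7282450026174/469185162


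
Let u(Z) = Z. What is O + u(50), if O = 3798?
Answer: 3848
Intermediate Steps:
O + u(50) = 3798 + 50 = 3848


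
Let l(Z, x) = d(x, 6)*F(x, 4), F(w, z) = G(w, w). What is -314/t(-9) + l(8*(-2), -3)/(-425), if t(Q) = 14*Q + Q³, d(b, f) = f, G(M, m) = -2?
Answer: 28742/72675 ≈ 0.39549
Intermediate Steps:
F(w, z) = -2
l(Z, x) = -12 (l(Z, x) = 6*(-2) = -12)
t(Q) = Q³ + 14*Q
-314/t(-9) + l(8*(-2), -3)/(-425) = -314*(-1/(9*(14 + (-9)²))) - 12/(-425) = -314*(-1/(9*(14 + 81))) - 12*(-1/425) = -314/((-9*95)) + 12/425 = -314/(-855) + 12/425 = -314*(-1/855) + 12/425 = 314/855 + 12/425 = 28742/72675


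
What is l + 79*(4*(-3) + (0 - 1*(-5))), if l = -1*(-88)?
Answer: -465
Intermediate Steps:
l = 88
l + 79*(4*(-3) + (0 - 1*(-5))) = 88 + 79*(4*(-3) + (0 - 1*(-5))) = 88 + 79*(-12 + (0 + 5)) = 88 + 79*(-12 + 5) = 88 + 79*(-7) = 88 - 553 = -465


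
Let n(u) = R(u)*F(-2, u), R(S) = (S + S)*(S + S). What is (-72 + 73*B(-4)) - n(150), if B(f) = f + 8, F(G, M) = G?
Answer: 180220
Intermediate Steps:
R(S) = 4*S² (R(S) = (2*S)*(2*S) = 4*S²)
B(f) = 8 + f
n(u) = -8*u² (n(u) = (4*u²)*(-2) = -8*u²)
(-72 + 73*B(-4)) - n(150) = (-72 + 73*(8 - 4)) - (-8)*150² = (-72 + 73*4) - (-8)*22500 = (-72 + 292) - 1*(-180000) = 220 + 180000 = 180220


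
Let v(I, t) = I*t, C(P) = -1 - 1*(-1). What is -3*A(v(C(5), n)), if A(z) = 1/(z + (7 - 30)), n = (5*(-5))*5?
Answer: 3/23 ≈ 0.13043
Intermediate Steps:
n = -125 (n = -25*5 = -125)
C(P) = 0 (C(P) = -1 + 1 = 0)
A(z) = 1/(-23 + z) (A(z) = 1/(z - 23) = 1/(-23 + z))
-3*A(v(C(5), n)) = -3/(-23 + 0*(-125)) = -3/(-23 + 0) = -3/(-23) = -3*(-1/23) = 3/23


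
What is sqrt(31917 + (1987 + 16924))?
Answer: 2*sqrt(12707) ≈ 225.45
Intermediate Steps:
sqrt(31917 + (1987 + 16924)) = sqrt(31917 + 18911) = sqrt(50828) = 2*sqrt(12707)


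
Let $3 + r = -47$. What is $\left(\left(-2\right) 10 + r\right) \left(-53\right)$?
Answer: $3710$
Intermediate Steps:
$r = -50$ ($r = -3 - 47 = -50$)
$\left(\left(-2\right) 10 + r\right) \left(-53\right) = \left(\left(-2\right) 10 - 50\right) \left(-53\right) = \left(-20 - 50\right) \left(-53\right) = \left(-70\right) \left(-53\right) = 3710$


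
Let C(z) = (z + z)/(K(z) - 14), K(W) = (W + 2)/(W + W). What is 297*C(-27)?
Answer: 866052/731 ≈ 1184.8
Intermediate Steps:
K(W) = (2 + W)/(2*W) (K(W) = (2 + W)/((2*W)) = (2 + W)*(1/(2*W)) = (2 + W)/(2*W))
C(z) = 2*z/(-14 + (2 + z)/(2*z)) (C(z) = (z + z)/((2 + z)/(2*z) - 14) = (2*z)/(-14 + (2 + z)/(2*z)) = 2*z/(-14 + (2 + z)/(2*z)))
297*C(-27) = 297*(-4*(-27)²/(-2 + 27*(-27))) = 297*(-4*729/(-2 - 729)) = 297*(-4*729/(-731)) = 297*(-4*729*(-1/731)) = 297*(2916/731) = 866052/731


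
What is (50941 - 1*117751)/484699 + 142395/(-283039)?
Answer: -87928549695/137188720261 ≈ -0.64093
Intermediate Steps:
(50941 - 1*117751)/484699 + 142395/(-283039) = (50941 - 117751)*(1/484699) + 142395*(-1/283039) = -66810*1/484699 - 142395/283039 = -66810/484699 - 142395/283039 = -87928549695/137188720261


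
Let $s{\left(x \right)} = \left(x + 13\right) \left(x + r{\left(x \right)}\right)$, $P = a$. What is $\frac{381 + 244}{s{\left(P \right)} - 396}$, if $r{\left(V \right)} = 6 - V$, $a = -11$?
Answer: $- \frac{625}{384} \approx -1.6276$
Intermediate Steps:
$P = -11$
$s{\left(x \right)} = 78 + 6 x$ ($s{\left(x \right)} = \left(x + 13\right) \left(x - \left(-6 + x\right)\right) = \left(13 + x\right) 6 = 78 + 6 x$)
$\frac{381 + 244}{s{\left(P \right)} - 396} = \frac{381 + 244}{\left(78 + 6 \left(-11\right)\right) - 396} = \frac{625}{\left(78 - 66\right) - 396} = \frac{625}{12 - 396} = \frac{625}{-384} = 625 \left(- \frac{1}{384}\right) = - \frac{625}{384}$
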